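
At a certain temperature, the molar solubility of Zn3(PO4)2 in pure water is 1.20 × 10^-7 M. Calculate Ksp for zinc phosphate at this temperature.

Zn3(PO4)2(s) ⇌ 3 Zn^2+ + 2 PO4^3-
With molar solubility s: [Zn^2+] = 3s, [PO4^3-] = 2s.
Ksp = [Zn^2+]^3[PO4^3-]^2
Substituting: Ksp = (3s)^3(2s)^2 = 108s^5
Ksp = 108 × (1.20 x 10^-7)^5 = 2.69 × 10^-33

2.69e-33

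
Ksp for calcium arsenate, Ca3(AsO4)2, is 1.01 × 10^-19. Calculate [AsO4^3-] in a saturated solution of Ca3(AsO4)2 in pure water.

[AsO4^3-] ≈ 1.25 × 10^-4 M

Ca3(AsO4)2(s) ⇌ 3 Ca^2+ + 2 AsO4^3-
Ksp = [Ca^2+]^3[AsO4^3-]^2
With molar solubility s: [Ca^2+] = 3s, [AsO4^3-] = 2s.
Ksp = (3s)^3(2s)^2 = 108s^5
s^5 = 1.01 × 10^-19 / 108, so s = 6.226 x 10^-5 M
[AsO4^3-] = 2s = 1.25 × 10^-4 M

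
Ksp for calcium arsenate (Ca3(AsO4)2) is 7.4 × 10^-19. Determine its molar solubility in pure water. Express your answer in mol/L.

s = 9.3 x 10^-5 M

Ca3(AsO4)2(s) ⇌ 3 Ca^2+(aq) + 2 AsO4^3-(aq)
Ksp = [Ca^2+]^3[AsO4^3-]^2
Let s = molar solubility. Then [Ca^2+] = 3s and [AsO4^3-] = 2s.
So Ksp = (3s)^3 × (2s)^2 = 108s^5
s = (7.4 × 10^-19 / 108)^(1/5) = 9.3 × 10^-5 M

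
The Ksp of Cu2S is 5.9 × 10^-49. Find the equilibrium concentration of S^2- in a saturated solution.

[S^2-] ≈ 5.3 x 10^-17 M

Cu2S(s) ⇌ 2 Cu^+(aq) + S^2-(aq)
Ksp = [Cu^+]^2[S^2-]
If s mol/L of Cu2S dissolves, [Cu^+] = 2s and [S^2-] = s.
Ksp = (2s)^2s = 4s^3
Solving, s = (5.9 × 10^-49/4)^(1/3) = 5.28 × 10^-17 M
[S^2-] = s = 5.3 × 10^-17 M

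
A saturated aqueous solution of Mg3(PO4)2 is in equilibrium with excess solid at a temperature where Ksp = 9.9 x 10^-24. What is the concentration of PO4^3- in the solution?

[PO4^3-] = 2.0 × 10^-5 M

Mg3(PO4)2(s) ⇌ 3 Mg^2+(aq) + 2 PO4^3-(aq)
Ksp = [Mg^2+]^3[PO4^3-]^2
Let s = molar solubility. Then [Mg^2+] = 3s and [PO4^3-] = 2s.
Ksp = (3s)^3(2s)^2 = 108s^5
s^5 = 9.9 x 10^-24 / 108, so s = 9.83 x 10^-6 M
[PO4^3-] = 2s = 2.0 × 10^-5 M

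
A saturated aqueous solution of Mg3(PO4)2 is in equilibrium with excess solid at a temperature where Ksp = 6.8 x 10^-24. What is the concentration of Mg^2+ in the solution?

Mg3(PO4)2(s) ⇌ 3 Mg^2+(aq) + 2 PO4^3-(aq)
Ksp = [Mg^2+]^3[PO4^3-]^2
For each mole of Mg3(PO4)2 that dissolves: [Mg^2+] = 3s, [PO4^3-] = 2s.
Ksp = (3s)^3(2s)^2 = 108s^5
Solving, s = (6.8 x 10^-24/108)^(1/5) = 9.12 x 10^-6 M
[Mg^2+] = 3s = 2.7 × 10^-5 M

2.7e-5 M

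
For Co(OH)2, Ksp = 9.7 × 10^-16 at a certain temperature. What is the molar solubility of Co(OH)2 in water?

6.2 × 10^-6 M

Co(OH)2(s) ⇌ Co^2+(aq) + 2 OH^-(aq)
Ksp = [Co^2+][OH^-]^2
If s mol/L of Co(OH)2 dissolves, [Co^2+] = s and [OH^-] = 2s.
Ksp = s(2s)^2 = 4s^3
s^3 = 9.7 × 10^-16 / 4, so s = 6.2 x 10^-6 M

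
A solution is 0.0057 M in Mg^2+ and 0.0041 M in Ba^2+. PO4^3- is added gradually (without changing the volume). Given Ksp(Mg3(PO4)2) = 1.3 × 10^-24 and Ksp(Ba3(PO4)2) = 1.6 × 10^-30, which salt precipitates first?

Ba3(PO4)2

Each salt begins to precipitate when Q = Ksp, i.e. when [PO4^3-] reaches its threshold.
For Mg3(PO4)2: 1.3 × 10^-24 = (0.0057)^3 × [PO4^3-]^2  ⇒  [PO4^3-] = 2.6 x 10^-9 M.
For Ba3(PO4)2: 1.6 × 10^-30 = (0.0041)^3 × [PO4^3-]^2  ⇒  [PO4^3-] = 4.8 x 10^-12 M.
The salt with the lower threshold [PO4^3-] precipitates first: Ba3(PO4)2.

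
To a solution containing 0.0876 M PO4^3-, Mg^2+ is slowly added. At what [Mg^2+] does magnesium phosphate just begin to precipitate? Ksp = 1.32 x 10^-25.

[Mg^2+] ≈ 2.58 × 10^-8 M

Mg3(PO4)2(s) <=> 3 Mg^2+ + 2 PO4^3-
Ksp = [Mg^2+]^3[PO4^3-]^2
Precipitation begins when Q = Ksp. With [PO4^3-] = 0.0876 M:
1.32 x 10^-25 = (0.0876)^2 × [Mg^2+]^3
[Mg^2+] = (1.32 x 10^-25 / 7.674 x 10^-3)^(1/3) = 2.58 x 10^-8 M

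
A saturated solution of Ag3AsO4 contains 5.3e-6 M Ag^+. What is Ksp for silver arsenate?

2.6 x 10^-22

Ag3AsO4(s) <=> 3 Ag^+ + AsO4^3-
Stoichiometry gives [AsO4^3-] = (1/3)[Ag^+] = 1.77 × 10^-6 M.
Ksp = [Ag^+]^3[AsO4^3-]
Ksp = (5.3 × 10^-6)^3 × 1.77 x 10^-6 = 2.6 × 10^-22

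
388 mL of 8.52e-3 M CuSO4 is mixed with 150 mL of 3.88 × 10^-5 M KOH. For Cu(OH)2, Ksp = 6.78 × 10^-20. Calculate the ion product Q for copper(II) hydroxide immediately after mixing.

Total volume = 388 + 150 = 538 mL.
[Cu^2+] = 8.52 x 10^-3 × (388/538) = 6.145 × 10^-3 M
[OH^-] = 3.88 × 10^-5 × (150/538) = 1.082 × 10^-5 M
Cu(OH)2(s) ⇌ Cu^2+(aq) + 2 OH^-(aq), so Q = [Cu^2+][OH^-]^2
Q = (6.145 x 10^-3)(1.082 × 10^-5)^2 = 7.19 x 10^-13
Q > Ksp, so Cu(OH)2 will precipitate.

Q ≈ 7.19 × 10^-13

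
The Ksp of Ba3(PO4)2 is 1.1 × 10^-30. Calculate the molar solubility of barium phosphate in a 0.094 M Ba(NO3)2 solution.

Ba3(PO4)2(s) ⇌ 3 Ba^2+ + 2 PO4^3-
Ksp = [Ba^2+]^3[PO4^3-]^2
Let s be the molar solubility in this solution. [Ba^2+] = 0.094 + 3s ≈ 0.094, [PO4^3-] = 2s (common-ion effect: Ba^2+ is already 0.094 M).
Ksp ≈ (0.094)^3 × (2s)^2
s = 1.8 × 10^-14 M
Check: 3s = 5.5 × 10^-14 ≪ 0.094, so the approximation is valid.

s ≈ 1.8 × 10^-14 M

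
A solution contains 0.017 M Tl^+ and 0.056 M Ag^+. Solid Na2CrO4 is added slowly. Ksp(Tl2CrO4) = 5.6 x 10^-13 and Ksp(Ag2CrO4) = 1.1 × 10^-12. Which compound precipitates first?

Ag2CrO4

Precipitation of each salt starts when its ion product equals its Ksp.
For Tl2CrO4: 5.6 x 10^-13 = (0.017)^2 × [CrO4^2-]  ⇒  [CrO4^2-] = 1.9 x 10^-9 M.
For Ag2CrO4: 1.1 × 10^-12 = (0.056)^2 × [CrO4^2-]  ⇒  [CrO4^2-] = 3.5 x 10^-10 M.
The salt with the lower threshold [CrO4^2-] precipitates first: Ag2CrO4.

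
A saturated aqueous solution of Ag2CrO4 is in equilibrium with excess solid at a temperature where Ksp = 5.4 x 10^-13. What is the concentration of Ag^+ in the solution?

1.0 × 10^-4 M

Ag2CrO4(s) ⇌ 2 Ag^+(aq) + CrO4^2-(aq)
Ksp = [Ag^+]^2[CrO4^2-]
With molar solubility s: [Ag^+] = 2s, [CrO4^2-] = s.
Ksp = (2s)^2s = 4s^3
Solving, s = (5.4 x 10^-13/4)^(1/3) = 5.13 x 10^-5 M
[Ag^+] = 2s = 1.0 × 10^-4 M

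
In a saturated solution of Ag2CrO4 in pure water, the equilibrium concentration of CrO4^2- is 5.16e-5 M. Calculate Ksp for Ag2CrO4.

5.50 x 10^-13

Ag2CrO4(s) <=> 2 Ag^+ + CrO4^2-
Stoichiometry gives [Ag^+] = (2/1)[CrO4^2-] = 1.032 × 10^-4 M.
Ksp = [Ag^+]^2[CrO4^2-]
Ksp = (1.032 x 10^-4)^2 × 5.16 × 10^-5 = 5.50 x 10^-13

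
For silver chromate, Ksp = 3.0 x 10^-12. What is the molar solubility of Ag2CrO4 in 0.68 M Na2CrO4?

Ag2CrO4(s) ⇌ 2 Ag^+ + CrO4^2-
Ksp = [Ag^+]^2[CrO4^2-]
If s mol/L dissolves here, [Ag^+] = 2s, [CrO4^2-] = 0.68 + s ≈ 0.68 (Ksp is small, so little additional dissolves).
Ksp ≈ (2s)^2 × 0.68
s = 1.1 x 10^-6 M
Check: s = 1.1 × 10^-6 ≪ 0.68, so the approximation is valid.

s = 1.1 × 10^-6 M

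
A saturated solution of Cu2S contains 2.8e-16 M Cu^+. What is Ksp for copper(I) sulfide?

Cu2S(s) <=> 2 Cu^+(aq) + S^2-(aq)
Stoichiometry gives [S^2-] = (1/2)[Cu^+] = 1.40 × 10^-16 M.
Ksp = [Cu^+]^2[S^2-]
Ksp = (2.8 × 10^-16)^2 × 1.40 × 10^-16 = 1.1 × 10^-47

Ksp = 1.1 x 10^-47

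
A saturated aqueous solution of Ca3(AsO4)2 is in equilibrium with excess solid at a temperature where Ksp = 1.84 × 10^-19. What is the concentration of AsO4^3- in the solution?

Ca3(AsO4)2(s) ⇌ 3 Ca^2+(aq) + 2 AsO4^3-(aq)
Ksp = [Ca^2+]^3[AsO4^3-]^2
With molar solubility s: [Ca^2+] = 3s, [AsO4^3-] = 2s.
Ksp = (3s)^3(2s)^2 = 108s^5
Solving, s = (1.84 × 10^-19/108)^(1/5) = 7.019 x 10^-5 M
[AsO4^3-] = 2s = 1.40 × 10^-4 M

1.40 × 10^-4 M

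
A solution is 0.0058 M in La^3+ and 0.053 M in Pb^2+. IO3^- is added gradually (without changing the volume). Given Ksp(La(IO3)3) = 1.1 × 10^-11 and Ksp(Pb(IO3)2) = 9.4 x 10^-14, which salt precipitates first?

Pb(IO3)2

Precipitation of each salt starts when its ion product equals its Ksp.
For La(IO3)3: 1.1 × 10^-11 = 0.0058 × [IO3^-]^3  ⇒  [IO3^-] = 1.2 × 10^-3 M.
For Pb(IO3)2: 9.4 x 10^-14 = 0.053 × [IO3^-]^2  ⇒  [IO3^-] = 1.3 × 10^-6 M.
The salt with the lower threshold [IO3^-] precipitates first: Pb(IO3)2.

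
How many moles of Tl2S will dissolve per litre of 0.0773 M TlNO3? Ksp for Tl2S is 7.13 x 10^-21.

s ≈ 1.19 × 10^-18 M

Tl2S(s) ⇌ 2 Tl^+ + S^2-
Ksp = [Tl^+]^2[S^2-]
If s mol/L dissolves here, [Tl^+] = 0.0773 + 2s ≈ 0.0773, [S^2-] = s (since Tl^+ from TlNO3 dominates).
Ksp ≈ (0.0773)^2 × s
s = 1.19 x 10^-18 M
Check: 2s = 2.4 × 10^-18 ≪ 0.0773, so the approximation is valid.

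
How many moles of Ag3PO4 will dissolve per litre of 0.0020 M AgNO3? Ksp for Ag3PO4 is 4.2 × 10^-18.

s ≈ 5.3 × 10^-10 M

Ag3PO4(s) ⇌ 3 Ag^+ + PO4^3-
Ksp = [Ag^+]^3[PO4^3-]
Let s be the molar solubility in this solution. [Ag^+] = 0.0020 + 3s ≈ 0.0020, [PO4^3-] = s (common-ion effect: Ag^+ is already 0.0020 M).
Ksp ≈ (0.0020)^3 × s
s = 5.3 × 10^-10 M
Check: 3s = 1.6 × 10^-9 ≪ 0.0020, so the approximation is valid.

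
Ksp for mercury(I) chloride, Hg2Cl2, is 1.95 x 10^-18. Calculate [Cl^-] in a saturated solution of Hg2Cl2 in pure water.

1.57 × 10^-6 M

Hg2Cl2(s) ⇌ Hg2^2+(aq) + 2 Cl^-(aq)
Ksp = [Hg2^2+][Cl^-]^2
With molar solubility s: [Hg2^2+] = s, [Cl^-] = 2s.
Ksp = s(2s)^2 = 4s^3
s = (1.95 x 10^-18 / 4)^(1/3) = 7.870 × 10^-7 M
[Cl^-] = 2s = 1.57 × 10^-6 M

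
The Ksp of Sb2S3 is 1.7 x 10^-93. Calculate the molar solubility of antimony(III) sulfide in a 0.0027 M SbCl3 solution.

Sb2S3(s) <=> 2 Sb^3+(aq) + 3 S^2-(aq)
Ksp = [Sb^3+]^2[S^2-]^3
Let s be the molar solubility in this solution. [Sb^3+] = 0.0027 + 2s ≈ 0.0027, [S^2-] = 3s (Ksp is small, so little additional dissolves).
Ksp ≈ (0.0027)^2 × (3s)^3
s = 2.1 × 10^-30 M
Check: 2s = 4.1 x 10^-30 ≪ 0.0027, so the approximation is valid.

s ≈ 2.1 x 10^-30 M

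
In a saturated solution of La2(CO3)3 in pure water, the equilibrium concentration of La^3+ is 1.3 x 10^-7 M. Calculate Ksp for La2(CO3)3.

1.3e-34

La2(CO3)3(s) ⇌ 2 La^3+(aq) + 3 CO3^2-(aq)
Stoichiometry gives [CO3^2-] = (3/2)[La^3+] = 1.95 x 10^-7 M.
Ksp = [La^3+]^2[CO3^2-]^3
Ksp = (1.3 × 10^-7)^2 × (1.95 × 10^-7)^3 = 1.3 x 10^-34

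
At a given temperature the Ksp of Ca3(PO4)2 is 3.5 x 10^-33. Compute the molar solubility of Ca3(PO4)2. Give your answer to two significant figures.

s = 1.3 × 10^-7 M

Ca3(PO4)2(s) <=> 3 Ca^2+ + 2 PO4^3-
Ksp = [Ca^2+]^3[PO4^3-]^2
Let s = molar solubility. Then [Ca^2+] = 3s and [PO4^3-] = 2s.
So Ksp = (3s)^3 × (2s)^2 = 108s^5
s^5 = 3.5 x 10^-33 / 108, so s = 1.3 × 10^-7 M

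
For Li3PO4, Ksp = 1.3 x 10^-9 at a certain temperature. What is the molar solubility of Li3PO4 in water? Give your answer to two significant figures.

Li3PO4(s) ⇌ 3 Li^+ + PO4^3-
Ksp = [Li^+]^3[PO4^3-]
With molar solubility s: [Li^+] = 3s, [PO4^3-] = s.
Substituting: Ksp = (3s)^3s = 27s^4
s = (1.3 x 10^-9 / 27)^(1/4) = 2.6 × 10^-3 M

s = 2.6 × 10^-3 M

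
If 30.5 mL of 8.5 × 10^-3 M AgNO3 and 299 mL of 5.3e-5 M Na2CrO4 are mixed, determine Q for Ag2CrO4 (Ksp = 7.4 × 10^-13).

Q ≈ 3.0e-11

Total volume = 30.5 + 299 = 329.5 mL.
[Ag^+] = 8.5 × 10^-3 × (30.5/329.5) = 7.87 × 10^-4 M
[CrO4^2-] = 5.3 x 10^-5 × (299/329.5) = 4.81 x 10^-5 M
Ag2CrO4(s) ⇌ 2 Ag^+(aq) + CrO4^2-(aq), so Q = [Ag^+]^2[CrO4^2-]
Q = (7.87 × 10^-4)^2(4.81 × 10^-5) = 3.0 × 10^-11
Q > Ksp, so Ag2CrO4 will precipitate.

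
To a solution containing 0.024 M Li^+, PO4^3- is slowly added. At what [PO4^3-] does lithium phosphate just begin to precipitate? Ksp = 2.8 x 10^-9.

Li3PO4(s) ⇌ 3 Li^+(aq) + PO4^3-(aq)
Ksp = [Li^+]^3[PO4^3-]
Precipitation begins when Q = Ksp. With [Li^+] = 0.024 M:
2.8 x 10^-9 = (0.024)^3 × [PO4^3-]
[PO4^3-] = (2.8 x 10^-9 / 1.38 x 10^-5) = 2.0 x 10^-4 M

[PO4^3-] = 2.0 × 10^-4 M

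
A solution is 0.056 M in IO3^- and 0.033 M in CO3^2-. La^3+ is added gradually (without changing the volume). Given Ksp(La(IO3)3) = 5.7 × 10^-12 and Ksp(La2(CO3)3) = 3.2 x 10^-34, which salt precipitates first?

Each salt begins to precipitate when Q = Ksp, i.e. when [La^3+] reaches its threshold.
For La(IO3)3: 5.7 × 10^-12 = (0.056)^3 × [La^3+]  ⇒  [La^3+] = 3.2 × 10^-8 M.
For La2(CO3)3: 3.2 x 10^-34 = (0.033)^3 × [La^3+]^2  ⇒  [La^3+] = 3.0 × 10^-15 M.
The salt with the lower threshold [La^3+] precipitates first: La2(CO3)3.

La2(CO3)3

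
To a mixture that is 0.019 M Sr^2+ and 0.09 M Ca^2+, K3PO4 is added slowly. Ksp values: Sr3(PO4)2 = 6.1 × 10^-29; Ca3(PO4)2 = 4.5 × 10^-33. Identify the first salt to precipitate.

Each salt begins to precipitate when Q = Ksp, i.e. when [PO4^3-] reaches its threshold.
For Sr3(PO4)2: 6.1 × 10^-29 = (0.019)^3 × [PO4^3-]^2  ⇒  [PO4^3-] = 3.0 x 10^-12 M.
For Ca3(PO4)2: 4.5 × 10^-33 = (0.09)^3 × [PO4^3-]^2  ⇒  [PO4^3-] = 2.5 × 10^-15 M.
The salt with the lower threshold [PO4^3-] precipitates first: Ca3(PO4)2.

Ca3(PO4)2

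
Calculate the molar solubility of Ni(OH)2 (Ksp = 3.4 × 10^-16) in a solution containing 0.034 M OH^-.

Ni(OH)2(s) <=> Ni^2+(aq) + 2 OH^-(aq)
Ksp = [Ni^2+][OH^-]^2
If s mol/L dissolves here, [Ni^2+] = s, [OH^-] = 0.034 + 2s ≈ 0.034 (Ksp is small, so little additional dissolves).
Ksp ≈ s × (0.034)^2
s = 2.9 × 10^-13 M
Check: 2s = 5.9 × 10^-13 ≪ 0.034, so the approximation is valid.

s = 2.9 × 10^-13 M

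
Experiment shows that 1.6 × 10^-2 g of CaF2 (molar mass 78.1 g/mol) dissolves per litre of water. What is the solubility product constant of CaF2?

Ksp = 3.4 × 10^-11

Molar solubility s = (1.6 × 10^-2 g/L) / (78.1 g/mol) = 2.05 × 10^-4 M.
CaF2(s) <=> Ca^2+ + 2 F^-
Let s = molar solubility. Then [Ca^2+] = s and [F^-] = 2s.
Ksp = [Ca^2+][F^-]^2
Ksp = s(2s)^2 = 4s^3
Ksp = 4 × (2.05 × 10^-4)^3 = 3.4 × 10^-11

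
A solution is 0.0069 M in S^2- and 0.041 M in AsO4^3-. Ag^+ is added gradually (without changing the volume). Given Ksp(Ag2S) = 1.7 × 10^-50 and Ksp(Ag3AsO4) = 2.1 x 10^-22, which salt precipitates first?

Ag2S

Precipitation of each salt starts when its ion product equals its Ksp.
For Ag2S: 1.7 × 10^-50 = 0.0069 × [Ag^+]^2  ⇒  [Ag^+] = 1.6 × 10^-24 M.
For Ag3AsO4: 2.1 x 10^-22 = 0.041 × [Ag^+]^3  ⇒  [Ag^+] = 1.7 × 10^-7 M.
The salt with the lower threshold [Ag^+] precipitates first: Ag2S.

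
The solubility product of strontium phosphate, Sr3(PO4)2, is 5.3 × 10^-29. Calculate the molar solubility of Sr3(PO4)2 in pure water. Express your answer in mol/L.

s ≈ 8.7e-7 M

Sr3(PO4)2(s) ⇌ 3 Sr^2+ + 2 PO4^3-
Ksp = [Sr^2+]^3[PO4^3-]^2
Let s = molar solubility. Then [Sr^2+] = 3s and [PO4^3-] = 2s.
Ksp = (3s)^3(2s)^2 = 108s^5
s = (5.3 × 10^-29 / 108)^(1/5) = 8.7 x 10^-7 M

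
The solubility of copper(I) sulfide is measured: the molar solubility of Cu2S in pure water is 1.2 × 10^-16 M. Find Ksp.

Cu2S(s) ⇌ 2 Cu^+(aq) + S^2-(aq)
With molar solubility s: [Cu^+] = 2s, [S^2-] = s.
Ksp = [Cu^+]^2[S^2-]
Ksp = (2s)^2s = 4s^3
Ksp = 4 × (1.2 x 10^-16)^3 = 6.9 x 10^-48

6.9 × 10^-48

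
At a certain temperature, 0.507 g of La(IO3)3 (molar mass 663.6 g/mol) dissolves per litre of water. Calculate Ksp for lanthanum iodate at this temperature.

Molar solubility s = (5.07 × 10^-1 g/L) / (663.6 g/mol) = 7.640 × 10^-4 M.
La(IO3)3(s) ⇌ La^3+ + 3 IO3^-
With molar solubility s: [La^3+] = s, [IO3^-] = 3s.
Ksp = [La^3+][IO3^-]^3
Ksp = s(3s)^3 = 27s^4
Ksp = 27 × (7.640 × 10^-4)^4 = 9.20 × 10^-12

Ksp = 9.20 × 10^-12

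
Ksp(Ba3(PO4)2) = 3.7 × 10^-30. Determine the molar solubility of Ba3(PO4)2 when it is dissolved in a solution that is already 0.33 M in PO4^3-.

Ba3(PO4)2(s) ⇌ 3 Ba^2+(aq) + 2 PO4^3-(aq)
Ksp = [Ba^2+]^3[PO4^3-]^2
Let s = moles of Ba3(PO4)2 that dissolve per litre. [Ba^2+] = 3s, [PO4^3-] = 0.33 + 2s ≈ 0.33 (since the PO4^3- already present dominates).
Ksp ≈ (3s)^3 × (0.33)^2
s = 1.1 × 10^-10 M
Check: 2s = 2.2 × 10^-10 ≪ 0.33, so the approximation is valid.

s = 1.1e-10 M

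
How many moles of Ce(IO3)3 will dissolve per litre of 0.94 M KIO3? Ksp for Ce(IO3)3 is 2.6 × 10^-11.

3.1 × 10^-11 M

Ce(IO3)3(s) <=> Ce^3+ + 3 IO3^-
Ksp = [Ce^3+][IO3^-]^3
If s mol/L dissolves here, [Ce^3+] = s, [IO3^-] = 0.94 + 3s ≈ 0.94 (common-ion effect: IO3^- is already 0.94 M).
Ksp ≈ s × (0.94)^3
s = 3.1 x 10^-11 M
Check: 3s = 9.4 × 10^-11 ≪ 0.94, so the approximation is valid.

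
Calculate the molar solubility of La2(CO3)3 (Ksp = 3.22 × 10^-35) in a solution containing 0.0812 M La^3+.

s ≈ 5.66 × 10^-12 M

La2(CO3)3(s) ⇌ 2 La^3+ + 3 CO3^2-
Ksp = [La^3+]^2[CO3^2-]^3
Let s be the molar solubility in this solution. [La^3+] = 0.0812 + 2s ≈ 0.0812, [CO3^2-] = 3s (since the La^3+ already present dominates).
Ksp ≈ (0.0812)^2 × (3s)^3
s = 5.66 × 10^-12 M
Check: 2s = 1.1 × 10^-11 ≪ 0.0812, so the approximation is valid.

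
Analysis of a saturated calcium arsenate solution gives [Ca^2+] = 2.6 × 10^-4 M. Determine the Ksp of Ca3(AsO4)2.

Ca3(AsO4)2(s) <=> 3 Ca^2+(aq) + 2 AsO4^3-(aq)
Stoichiometry gives [AsO4^3-] = (2/3)[Ca^2+] = 1.73 x 10^-4 M.
Ksp = [Ca^2+]^3[AsO4^3-]^2
Ksp = (2.6 x 10^-4)^3 × (1.73 x 10^-4)^2 = 5.3 × 10^-19

Ksp = 5.3 × 10^-19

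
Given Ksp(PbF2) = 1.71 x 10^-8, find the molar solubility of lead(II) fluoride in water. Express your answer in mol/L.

s = 1.62 × 10^-3 M

PbF2(s) ⇌ Pb^2+ + 2 F^-
Ksp = [Pb^2+][F^-]^2
With molar solubility s: [Pb^2+] = s, [F^-] = 2s.
Ksp = s(2s)^2 = 4s^3
Solving, s = (1.71 x 10^-8/4)^(1/3) = 1.62 x 10^-3 M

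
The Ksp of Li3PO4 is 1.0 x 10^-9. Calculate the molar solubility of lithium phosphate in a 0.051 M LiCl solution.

Li3PO4(s) ⇌ 3 Li^+(aq) + PO4^3-(aq)
Ksp = [Li^+]^3[PO4^3-]
Let s = moles of Li3PO4 that dissolve per litre. [Li^+] = 0.051 + 3s ≈ 0.051, [PO4^3-] = s (common-ion effect: Li^+ is already 0.051 M).
Ksp ≈ (0.051)^3 × s
s = 7.5 × 10^-6 M
Check: 3s = 2.3 x 10^-5 ≪ 0.051, so the approximation is valid.

7.5 x 10^-6 M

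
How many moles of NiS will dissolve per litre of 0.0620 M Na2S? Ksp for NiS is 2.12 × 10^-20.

NiS(s) <=> Ni^2+(aq) + S^2-(aq)
Ksp = [Ni^2+][S^2-]
If s mol/L dissolves here, [Ni^2+] = s, [S^2-] = 0.0620 + s ≈ 0.0620 (Ksp is small, so little additional dissolves).
Ksp ≈ s × 0.0620
s = 3.42 x 10^-19 M
Check: s = 3.4 × 10^-19 ≪ 0.0620, so the approximation is valid.

3.42e-19 M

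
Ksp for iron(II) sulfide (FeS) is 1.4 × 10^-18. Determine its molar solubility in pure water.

FeS(s) ⇌ Fe^2+(aq) + S^2-(aq)
Ksp = [Fe^2+][S^2-]
If s mol/L of FeS dissolves, [Fe^2+] = s and [S^2-] = s.
Ksp = (s)(s) = s^2
s = (1.4 × 10^-18)^(1/2) = 1.2 x 10^-9 M

s = 1.2e-9 M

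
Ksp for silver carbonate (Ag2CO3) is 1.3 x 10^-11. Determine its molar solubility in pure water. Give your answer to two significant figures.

s ≈ 1.5e-4 M

Ag2CO3(s) ⇌ 2 Ag^+(aq) + CO3^2-(aq)
Ksp = [Ag^+]^2[CO3^2-]
With molar solubility s: [Ag^+] = 2s, [CO3^2-] = s.
So Ksp = (2s)^2 × s = 4s^3
s^3 = 1.3 x 10^-11 / 4, so s = 1.5 × 10^-4 M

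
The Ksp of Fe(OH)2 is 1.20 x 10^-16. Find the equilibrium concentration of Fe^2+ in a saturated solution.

[Fe^2+] = 3.11 × 10^-6 M

Fe(OH)2(s) ⇌ Fe^2+ + 2 OH^-
Ksp = [Fe^2+][OH^-]^2
For each mole of Fe(OH)2 that dissolves: [Fe^2+] = s, [OH^-] = 2s.
Substituting: Ksp = s(2s)^2 = 4s^3
Solving, s = (1.20 x 10^-16/4)^(1/3) = 3.107 × 10^-6 M
[Fe^2+] = s = 3.11 × 10^-6 M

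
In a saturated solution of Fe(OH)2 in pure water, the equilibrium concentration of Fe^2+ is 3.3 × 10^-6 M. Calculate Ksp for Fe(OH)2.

Ksp = 1.4 × 10^-16

Fe(OH)2(s) ⇌ Fe^2+ + 2 OH^-
Stoichiometry gives [OH^-] = (2/1)[Fe^2+] = 6.60 × 10^-6 M.
Ksp = [Fe^2+][OH^-]^2
Ksp = 3.3 x 10^-6 × (6.60 × 10^-6)^2 = 1.4 × 10^-16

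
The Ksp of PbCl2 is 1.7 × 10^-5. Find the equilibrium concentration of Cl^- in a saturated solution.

0.032 M

PbCl2(s) <=> Pb^2+ + 2 Cl^-
Ksp = [Pb^2+][Cl^-]^2
With molar solubility s: [Pb^2+] = s, [Cl^-] = 2s.
So Ksp = s × (2s)^2 = 4s^3
Solving, s = (1.7 × 10^-5/4)^(1/3) = 1.62 × 10^-2 M
[Cl^-] = 2s = 3.2 x 10^-2 M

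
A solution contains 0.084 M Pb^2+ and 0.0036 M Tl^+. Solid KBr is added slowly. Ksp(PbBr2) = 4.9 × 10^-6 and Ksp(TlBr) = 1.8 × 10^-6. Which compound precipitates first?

Each salt begins to precipitate when Q = Ksp, i.e. when [Br^-] reaches its threshold.
For PbBr2: 4.9 × 10^-6 = 0.084 × [Br^-]^2  ⇒  [Br^-] = 7.6 x 10^-3 M.
For TlBr: 1.8 × 10^-6 = 0.0036 × [Br^-]  ⇒  [Br^-] = 5.0 × 10^-4 M.
The salt with the lower threshold [Br^-] precipitates first: TlBr.

TlBr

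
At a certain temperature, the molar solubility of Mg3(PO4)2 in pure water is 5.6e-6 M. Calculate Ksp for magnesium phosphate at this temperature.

Mg3(PO4)2(s) ⇌ 3 Mg^2+ + 2 PO4^3-
If s mol/L of Mg3(PO4)2 dissolves, [Mg^2+] = 3s and [PO4^3-] = 2s.
Ksp = [Mg^2+]^3[PO4^3-]^2
Ksp = (3s)^3(2s)^2 = 108s^5
With s = 5.6 × 10^-6: Ksp = 5.9 × 10^-25

Ksp ≈ 5.9e-25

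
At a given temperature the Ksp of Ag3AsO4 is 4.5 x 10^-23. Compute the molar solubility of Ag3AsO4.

Ag3AsO4(s) <=> 3 Ag^+(aq) + AsO4^3-(aq)
Ksp = [Ag^+]^3[AsO4^3-]
For each mole of Ag3AsO4 that dissolves: [Ag^+] = 3s, [AsO4^3-] = s.
So Ksp = (3s)^3 × s = 27s^4
Solving, s = (4.5 x 10^-23/27)^(1/4) = 1.1 x 10^-6 M

s = 1.1 × 10^-6 M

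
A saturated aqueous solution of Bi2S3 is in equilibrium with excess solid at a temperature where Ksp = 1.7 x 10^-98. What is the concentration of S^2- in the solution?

Bi2S3(s) ⇌ 2 Bi^3+ + 3 S^2-
Ksp = [Bi^3+]^2[S^2-]^3
For each mole of Bi2S3 that dissolves: [Bi^3+] = 2s, [S^2-] = 3s.
Ksp = (2s)^2(3s)^3 = 108s^5
Solving, s = (1.7 x 10^-98/108)^(1/5) = 1.09 x 10^-20 M
[S^2-] = 3s = 3.3 x 10^-20 M

3.3 × 10^-20 M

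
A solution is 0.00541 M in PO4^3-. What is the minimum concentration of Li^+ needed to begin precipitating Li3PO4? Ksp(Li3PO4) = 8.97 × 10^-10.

[Li^+] ≈ 5.49 × 10^-3 M

Li3PO4(s) ⇌ 3 Li^+(aq) + PO4^3-(aq)
Ksp = [Li^+]^3[PO4^3-]
Precipitation begins when Q = Ksp. With [PO4^3-] = 0.00541 M:
8.97 × 10^-10 = (0.00541) × [Li^+]^3
[Li^+] = (8.97 × 10^-10 / 5.41 × 10^-3)^(1/3) = 5.49 × 10^-3 M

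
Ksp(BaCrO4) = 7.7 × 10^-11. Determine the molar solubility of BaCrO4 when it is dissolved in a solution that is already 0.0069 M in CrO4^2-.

s ≈ 1.1 x 10^-8 M

BaCrO4(s) ⇌ Ba^2+(aq) + CrO4^2-(aq)
Ksp = [Ba^2+][CrO4^2-]
Let s = moles of BaCrO4 that dissolve per litre. [Ba^2+] = s, [CrO4^2-] = 0.0069 + s ≈ 0.0069 (Ksp is small, so little additional dissolves).
Ksp ≈ s × 0.0069
s = 1.1 × 10^-8 M
Check: s = 1.1 × 10^-8 ≪ 0.0069, so the approximation is valid.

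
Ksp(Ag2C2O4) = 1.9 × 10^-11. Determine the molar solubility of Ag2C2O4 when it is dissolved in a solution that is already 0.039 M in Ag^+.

Ag2C2O4(s) ⇌ 2 Ag^+(aq) + C2O4^2-(aq)
Ksp = [Ag^+]^2[C2O4^2-]
Let s be the molar solubility in this solution. [Ag^+] = 0.039 + 2s ≈ 0.039, [C2O4^2-] = s (Ksp is small, so little additional dissolves).
Ksp ≈ (0.039)^2 × s
s = 1.2 x 10^-8 M
Check: 2s = 2.5 x 10^-8 ≪ 0.039, so the approximation is valid.

s = 1.2 × 10^-8 M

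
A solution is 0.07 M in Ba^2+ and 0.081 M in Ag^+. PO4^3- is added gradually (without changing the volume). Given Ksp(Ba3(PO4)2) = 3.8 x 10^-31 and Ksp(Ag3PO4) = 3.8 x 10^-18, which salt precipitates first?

Precipitation of each salt starts when its ion product equals its Ksp.
For Ba3(PO4)2: 3.8 x 10^-31 = (0.07)^3 × [PO4^3-]^2  ⇒  [PO4^3-] = 3.3 x 10^-14 M.
For Ag3PO4: 3.8 x 10^-18 = (0.081)^3 × [PO4^3-]  ⇒  [PO4^3-] = 7.2 × 10^-15 M.
The salt with the lower threshold [PO4^3-] precipitates first: Ag3PO4.

Ag3PO4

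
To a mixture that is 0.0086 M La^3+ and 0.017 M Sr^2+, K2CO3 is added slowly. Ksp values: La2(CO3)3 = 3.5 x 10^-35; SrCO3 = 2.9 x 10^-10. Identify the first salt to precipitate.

Each salt begins to precipitate when Q = Ksp, i.e. when [CO3^2-] reaches its threshold.
For La2(CO3)3: 3.5 x 10^-35 = (0.0086)^2 × [CO3^2-]^3  ⇒  [CO3^2-] = 7.8 x 10^-11 M.
For SrCO3: 2.9 x 10^-10 = 0.017 × [CO3^2-]  ⇒  [CO3^2-] = 1.7 x 10^-8 M.
The salt with the lower threshold [CO3^2-] precipitates first: La2(CO3)3.

La2(CO3)3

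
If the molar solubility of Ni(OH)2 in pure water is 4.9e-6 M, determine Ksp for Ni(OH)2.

Ksp = 4.7 x 10^-16

Ni(OH)2(s) <=> Ni^2+ + 2 OH^-
With molar solubility s: [Ni^2+] = s, [OH^-] = 2s.
Ksp = [Ni^2+][OH^-]^2
So Ksp = s × (2s)^2 = 4s^3
With s = 4.9 × 10^-6: Ksp = 4.7 x 10^-16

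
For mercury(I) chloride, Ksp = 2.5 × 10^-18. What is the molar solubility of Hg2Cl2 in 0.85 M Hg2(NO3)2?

8.6 × 10^-10 M

Hg2Cl2(s) <=> Hg2^2+ + 2 Cl^-
Ksp = [Hg2^2+][Cl^-]^2
Let s be the molar solubility in this solution. [Hg2^2+] = 0.85 + s ≈ 0.85, [Cl^-] = 2s (Ksp is small, so little additional dissolves).
Ksp ≈ 0.85 × (2s)^2
s = 8.6 x 10^-10 M
Check: s = 8.6 × 10^-10 ≪ 0.85, so the approximation is valid.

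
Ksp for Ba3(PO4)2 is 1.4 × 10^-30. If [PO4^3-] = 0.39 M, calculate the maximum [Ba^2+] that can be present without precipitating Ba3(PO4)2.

Ba3(PO4)2(s) ⇌ 3 Ba^2+ + 2 PO4^3-
Ksp = [Ba^2+]^3[PO4^3-]^2
Precipitation begins when Q = Ksp. With [PO4^3-] = 0.39 M:
1.4 × 10^-30 = (0.39)^2 × [Ba^2+]^3
[Ba^2+] = (1.4 × 10^-30 / 1.52 × 10^-1)^(1/3) = 2.1 × 10^-10 M

[Ba^2+] ≈ 2.1 × 10^-10 M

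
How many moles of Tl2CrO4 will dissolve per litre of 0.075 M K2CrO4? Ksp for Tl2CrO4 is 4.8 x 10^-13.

s = 1.3 × 10^-6 M

Tl2CrO4(s) <=> 2 Tl^+(aq) + CrO4^2-(aq)
Ksp = [Tl^+]^2[CrO4^2-]
If s mol/L dissolves here, [Tl^+] = 2s, [CrO4^2-] = 0.075 + s ≈ 0.075 (Ksp is small, so little additional dissolves).
Ksp ≈ (2s)^2 × 0.075
s = 1.3 × 10^-6 M
Check: s = 1.3 × 10^-6 ≪ 0.075, so the approximation is valid.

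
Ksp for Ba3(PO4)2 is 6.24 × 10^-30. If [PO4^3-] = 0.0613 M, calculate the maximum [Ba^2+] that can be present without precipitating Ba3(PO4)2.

[Ba^2+] ≈ 1.18 × 10^-9 M

Ba3(PO4)2(s) <=> 3 Ba^2+ + 2 PO4^3-
Ksp = [Ba^2+]^3[PO4^3-]^2
Precipitation begins when Q = Ksp. With [PO4^3-] = 0.0613 M:
6.24 × 10^-30 = (0.0613)^2 × [Ba^2+]^3
[Ba^2+] = (6.24 × 10^-30 / 3.758 x 10^-3)^(1/3) = 1.18 × 10^-9 M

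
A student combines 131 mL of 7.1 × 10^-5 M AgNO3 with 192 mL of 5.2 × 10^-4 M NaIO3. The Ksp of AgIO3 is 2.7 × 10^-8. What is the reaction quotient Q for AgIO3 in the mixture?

Q = 8.9 × 10^-9

Total volume = 131 + 192 = 323 mL.
[Ag^+] = 7.1 × 10^-5 × (131/323) = 2.88 × 10^-5 M
[IO3^-] = 5.2 × 10^-4 × (192/323) = 3.09 x 10^-4 M
AgIO3(s) ⇌ Ag^+(aq) + IO3^-(aq), so Q = [Ag^+][IO3^-]
Q = (2.88 × 10^-5)(3.09 x 10^-4) = 8.9 x 10^-9
Q < Ksp, so no precipitate of AgIO3 forms.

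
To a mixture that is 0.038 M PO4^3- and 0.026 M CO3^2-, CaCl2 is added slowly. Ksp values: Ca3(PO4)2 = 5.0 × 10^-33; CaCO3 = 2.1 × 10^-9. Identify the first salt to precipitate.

Ca3(PO4)2

Precipitation of each salt starts when its ion product equals its Ksp.
For Ca3(PO4)2: 5.0 × 10^-33 = (0.038)^2 × [Ca^2+]^3  ⇒  [Ca^2+] = 1.5 × 10^-10 M.
For CaCO3: 2.1 × 10^-9 = 0.026 × [Ca^2+]  ⇒  [Ca^2+] = 8.1 x 10^-8 M.
The salt with the lower threshold [Ca^2+] precipitates first: Ca3(PO4)2.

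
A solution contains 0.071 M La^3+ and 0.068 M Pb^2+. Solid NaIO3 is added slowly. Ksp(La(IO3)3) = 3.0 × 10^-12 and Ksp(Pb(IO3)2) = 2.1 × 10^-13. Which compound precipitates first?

Pb(IO3)2

Precipitation of each salt starts when its ion product equals its Ksp.
For La(IO3)3: 3.0 × 10^-12 = 0.071 × [IO3^-]^3  ⇒  [IO3^-] = 3.5 x 10^-4 M.
For Pb(IO3)2: 2.1 × 10^-13 = 0.068 × [IO3^-]^2  ⇒  [IO3^-] = 1.8 × 10^-6 M.
The salt with the lower threshold [IO3^-] precipitates first: Pb(IO3)2.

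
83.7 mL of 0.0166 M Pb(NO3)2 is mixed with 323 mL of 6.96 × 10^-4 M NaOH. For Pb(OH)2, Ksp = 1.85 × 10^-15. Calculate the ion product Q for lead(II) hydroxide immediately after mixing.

Total volume = 83.7 + 323 = 406.7 mL.
[Pb^2+] = 1.66 × 10^-2 × (83.7/406.7) = 3.416 × 10^-3 M
[OH^-] = 6.96 × 10^-4 × (323/406.7) = 5.528 × 10^-4 M
Pb(OH)2(s) <=> Pb^2+(aq) + 2 OH^-(aq), so Q = [Pb^2+][OH^-]^2
Q = (3.416 × 10^-3)(5.528 x 10^-4)^2 = 1.04 × 10^-9
Q > Ksp, so Pb(OH)2 will precipitate.

Q = 1.04e-9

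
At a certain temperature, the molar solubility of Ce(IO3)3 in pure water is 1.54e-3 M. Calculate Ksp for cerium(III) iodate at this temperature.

Ksp ≈ 1.52 x 10^-10

Ce(IO3)3(s) ⇌ Ce^3+(aq) + 3 IO3^-(aq)
If s mol/L of Ce(IO3)3 dissolves, [Ce^3+] = s and [IO3^-] = 3s.
Ksp = [Ce^3+][IO3^-]^3
Substituting: Ksp = s(3s)^3 = 27s^4
With s = 1.54 x 10^-3: Ksp = 1.52 × 10^-10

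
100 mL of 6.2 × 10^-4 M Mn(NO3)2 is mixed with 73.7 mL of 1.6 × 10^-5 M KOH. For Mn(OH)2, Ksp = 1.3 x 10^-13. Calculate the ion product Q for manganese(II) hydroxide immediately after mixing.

Q = 1.6 × 10^-14

Total volume = 100 + 73.7 = 173.7 mL.
[Mn^2+] = 6.2 × 10^-4 × (100/173.7) = 3.57 × 10^-4 M
[OH^-] = 1.6 × 10^-5 × (73.7/173.7) = 6.79 × 10^-6 M
Mn(OH)2(s) ⇌ Mn^2+ + 2 OH^-, so Q = [Mn^2+][OH^-]^2
Q = (3.57 × 10^-4)(6.79 × 10^-6)^2 = 1.6 × 10^-14
Q < Ksp, so no precipitate of Mn(OH)2 forms.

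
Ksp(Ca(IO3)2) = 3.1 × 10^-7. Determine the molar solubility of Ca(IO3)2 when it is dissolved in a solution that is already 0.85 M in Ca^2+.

s ≈ 3.0 x 10^-4 M

Ca(IO3)2(s) ⇌ Ca^2+(aq) + 2 IO3^-(aq)
Ksp = [Ca^2+][IO3^-]^2
If s mol/L dissolves here, [Ca^2+] = 0.85 + s ≈ 0.85, [IO3^-] = 2s (Ksp is small, so little additional dissolves).
Ksp ≈ 0.85 × (2s)^2
s = 3.0 × 10^-4 M
Check: s = 3.0 × 10^-4 ≪ 0.85, so the approximation is valid.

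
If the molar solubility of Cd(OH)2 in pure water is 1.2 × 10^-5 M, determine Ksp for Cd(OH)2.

6.9 x 10^-15

Cd(OH)2(s) <=> Cd^2+(aq) + 2 OH^-(aq)
If s mol/L of Cd(OH)2 dissolves, [Cd^2+] = s and [OH^-] = 2s.
Ksp = [Cd^2+][OH^-]^2
Ksp = s(2s)^2 = 4s^3
With s = 1.2 x 10^-5: Ksp = 6.9 x 10^-15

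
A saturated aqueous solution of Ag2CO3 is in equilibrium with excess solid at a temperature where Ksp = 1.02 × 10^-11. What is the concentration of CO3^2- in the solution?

Ag2CO3(s) ⇌ 2 Ag^+(aq) + CO3^2-(aq)
Ksp = [Ag^+]^2[CO3^2-]
If s mol/L of Ag2CO3 dissolves, [Ag^+] = 2s and [CO3^2-] = s.
Ksp = (2s)^2s = 4s^3
s^3 = 1.02 × 10^-11 / 4, so s = 1.366 x 10^-4 M
[CO3^2-] = s = 1.37 × 10^-4 M

1.37e-4 M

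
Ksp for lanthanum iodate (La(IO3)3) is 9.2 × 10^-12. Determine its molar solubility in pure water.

s ≈ 7.6 × 10^-4 M

La(IO3)3(s) ⇌ La^3+ + 3 IO3^-
Ksp = [La^3+][IO3^-]^3
For each mole of La(IO3)3 that dissolves: [La^3+] = s, [IO3^-] = 3s.
So Ksp = s × (3s)^3 = 27s^4
s^4 = 9.2 × 10^-12 / 27, so s = 7.6 × 10^-4 M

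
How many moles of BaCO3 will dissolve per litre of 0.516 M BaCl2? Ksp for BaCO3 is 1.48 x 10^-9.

BaCO3(s) ⇌ Ba^2+ + CO3^2-
Ksp = [Ba^2+][CO3^2-]
Let s be the molar solubility in this solution. [Ba^2+] = 0.516 + s ≈ 0.516, [CO3^2-] = s (since Ba^2+ from BaCl2 dominates).
Ksp ≈ 0.516 × s
s = 2.87 x 10^-9 M
Check: s = 2.9 x 10^-9 ≪ 0.516, so the approximation is valid.

2.87e-9 M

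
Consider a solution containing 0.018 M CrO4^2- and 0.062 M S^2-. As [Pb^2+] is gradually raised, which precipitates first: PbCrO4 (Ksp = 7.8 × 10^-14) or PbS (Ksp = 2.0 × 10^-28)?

Each salt begins to precipitate when Q = Ksp, i.e. when [Pb^2+] reaches its threshold.
For PbCrO4: 7.8 × 10^-14 = 0.018 × [Pb^2+]  ⇒  [Pb^2+] = 4.3 × 10^-12 M.
For PbS: 2.0 × 10^-28 = 0.062 × [Pb^2+]  ⇒  [Pb^2+] = 3.2 x 10^-27 M.
The salt with the lower threshold [Pb^2+] precipitates first: PbS.

PbS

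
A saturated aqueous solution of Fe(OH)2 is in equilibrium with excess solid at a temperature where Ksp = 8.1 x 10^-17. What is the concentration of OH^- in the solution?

[OH^-] ≈ 5.5 × 10^-6 M

Fe(OH)2(s) ⇌ Fe^2+(aq) + 2 OH^-(aq)
Ksp = [Fe^2+][OH^-]^2
With molar solubility s: [Fe^2+] = s, [OH^-] = 2s.
Ksp = s(2s)^2 = 4s^3
s = (8.1 x 10^-17 / 4)^(1/3) = 2.73 × 10^-6 M
[OH^-] = 2s = 5.5 x 10^-6 M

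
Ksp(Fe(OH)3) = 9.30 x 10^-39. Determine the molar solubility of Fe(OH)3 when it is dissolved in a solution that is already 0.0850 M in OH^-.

Fe(OH)3(s) <=> Fe^3+(aq) + 3 OH^-(aq)
Ksp = [Fe^3+][OH^-]^3
If s mol/L dissolves here, [Fe^3+] = s, [OH^-] = 0.0850 + 3s ≈ 0.0850 (Ksp is small, so little additional dissolves).
Ksp ≈ s × (0.0850)^3
s = 1.51 x 10^-35 M
Check: 3s = 4.5 × 10^-35 ≪ 0.0850, so the approximation is valid.

1.51 × 10^-35 M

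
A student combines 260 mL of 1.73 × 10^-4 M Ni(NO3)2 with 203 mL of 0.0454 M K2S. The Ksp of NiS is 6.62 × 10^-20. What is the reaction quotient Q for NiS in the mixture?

Total volume = 260 + 203 = 463 mL.
[Ni^2+] = 1.73 × 10^-4 × (260/463) = 9.715 x 10^-5 M
[S^2-] = 4.54 × 10^-2 × (203/463) = 1.991 x 10^-2 M
NiS(s) ⇌ Ni^2+(aq) + S^2-(aq), so Q = [Ni^2+][S^2-]
Q = (9.715 x 10^-5)(1.991 × 10^-2) = 1.93 × 10^-6
Q > Ksp, so NiS will precipitate.

Q ≈ 1.93 × 10^-6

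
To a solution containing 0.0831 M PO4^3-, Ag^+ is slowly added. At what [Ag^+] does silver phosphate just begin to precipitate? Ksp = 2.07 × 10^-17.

Ag3PO4(s) ⇌ 3 Ag^+(aq) + PO4^3-(aq)
Ksp = [Ag^+]^3[PO4^3-]
Precipitation begins when Q = Ksp. With [PO4^3-] = 0.0831 M:
2.07 × 10^-17 = (0.0831) × [Ag^+]^3
[Ag^+] = (2.07 × 10^-17 / 8.31 × 10^-2)^(1/3) = 6.29 x 10^-6 M

[Ag^+] = 6.29e-6 M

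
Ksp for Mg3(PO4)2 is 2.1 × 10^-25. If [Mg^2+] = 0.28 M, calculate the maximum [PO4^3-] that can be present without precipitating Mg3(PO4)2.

[PO4^3-] ≈ 3.1 × 10^-12 M

Mg3(PO4)2(s) ⇌ 3 Mg^2+ + 2 PO4^3-
Ksp = [Mg^2+]^3[PO4^3-]^2
Precipitation begins when Q = Ksp. With [Mg^2+] = 0.28 M:
2.1 × 10^-25 = (0.28)^3 × [PO4^3-]^2
[PO4^3-] = (2.1 × 10^-25 / 2.20 × 10^-2)^(1/2) = 3.1 × 10^-12 M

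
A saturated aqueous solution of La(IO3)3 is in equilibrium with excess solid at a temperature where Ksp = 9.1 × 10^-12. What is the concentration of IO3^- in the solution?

La(IO3)3(s) ⇌ La^3+ + 3 IO3^-
Ksp = [La^3+][IO3^-]^3
For each mole of La(IO3)3 that dissolves: [La^3+] = s, [IO3^-] = 3s.
Ksp = s(3s)^3 = 27s^4
Solving, s = (9.1 × 10^-12/27)^(1/4) = 7.62 × 10^-4 M
[IO3^-] = 3s = 2.3 x 10^-3 M

[IO3^-] ≈ 2.3e-3 M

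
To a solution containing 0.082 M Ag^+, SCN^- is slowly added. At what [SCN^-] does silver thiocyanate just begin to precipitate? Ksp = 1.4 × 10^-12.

[SCN^-] = 1.7e-11 M

AgSCN(s) <=> Ag^+(aq) + SCN^-(aq)
Ksp = [Ag^+][SCN^-]
Precipitation begins when Q = Ksp. With [Ag^+] = 0.082 M:
1.4 × 10^-12 = (0.082) × [SCN^-]
[SCN^-] = (1.4 × 10^-12 / 8.2 × 10^-2) = 1.7 × 10^-11 M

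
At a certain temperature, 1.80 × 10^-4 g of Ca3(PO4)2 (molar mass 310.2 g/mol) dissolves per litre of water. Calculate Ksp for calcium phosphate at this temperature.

Molar solubility s = (1.80 × 10^-4 g/L) / (310.2 g/mol) = 5.803 x 10^-7 M.
Ca3(PO4)2(s) ⇌ 3 Ca^2+(aq) + 2 PO4^3-(aq)
Let s = molar solubility. Then [Ca^2+] = 3s and [PO4^3-] = 2s.
Ksp = [Ca^2+]^3[PO4^3-]^2
So Ksp = (3s)^3 × (2s)^2 = 108s^5
Ksp = 108 × (5.803 × 10^-7)^5 = 7.11 × 10^-30

7.11 x 10^-30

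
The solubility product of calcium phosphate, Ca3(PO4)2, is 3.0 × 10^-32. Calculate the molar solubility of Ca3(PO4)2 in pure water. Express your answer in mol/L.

Ca3(PO4)2(s) ⇌ 3 Ca^2+(aq) + 2 PO4^3-(aq)
Ksp = [Ca^2+]^3[PO4^3-]^2
Let s = molar solubility. Then [Ca^2+] = 3s and [PO4^3-] = 2s.
Substituting: Ksp = (3s)^3(2s)^2 = 108s^5
s^5 = 3.0 × 10^-32 / 108, so s = 1.9 × 10^-7 M

s ≈ 1.9e-7 M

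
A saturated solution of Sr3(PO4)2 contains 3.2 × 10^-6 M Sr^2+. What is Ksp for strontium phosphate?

Ksp ≈ 1.5 × 10^-28

Sr3(PO4)2(s) ⇌ 3 Sr^2+ + 2 PO4^3-
Stoichiometry gives [PO4^3-] = (2/3)[Sr^2+] = 2.13 × 10^-6 M.
Ksp = [Sr^2+]^3[PO4^3-]^2
Ksp = (3.2 x 10^-6)^3 × (2.13 x 10^-6)^2 = 1.5 x 10^-28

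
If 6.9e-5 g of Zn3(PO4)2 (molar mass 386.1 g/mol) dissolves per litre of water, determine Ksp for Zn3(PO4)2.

Molar solubility s = (6.9 × 10^-5 g/L) / (386.1 g/mol) = 1.79 x 10^-7 M.
Zn3(PO4)2(s) ⇌ 3 Zn^2+ + 2 PO4^3-
For each mole of Zn3(PO4)2 that dissolves: [Zn^2+] = 3s, [PO4^3-] = 2s.
Ksp = [Zn^2+]^3[PO4^3-]^2
So Ksp = (3s)^3 × (2s)^2 = 108s^5
Ksp = 108 × (1.79 × 10^-7)^5 = 2.0 × 10^-32

2.0 × 10^-32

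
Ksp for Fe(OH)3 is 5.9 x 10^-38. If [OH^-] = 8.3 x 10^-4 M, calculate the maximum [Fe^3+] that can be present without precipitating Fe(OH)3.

Fe(OH)3(s) ⇌ Fe^3+ + 3 OH^-
Ksp = [Fe^3+][OH^-]^3
Precipitation begins when Q = Ksp. With [OH^-] = 8.3 x 10^-4 M:
5.9 x 10^-38 = (8.3 x 10^-4)^3 × [Fe^3+]
[Fe^3+] = (5.9 x 10^-38 / 5.72 × 10^-10) = 1.0 × 10^-28 M

[Fe^3+] = 1.0 × 10^-28 M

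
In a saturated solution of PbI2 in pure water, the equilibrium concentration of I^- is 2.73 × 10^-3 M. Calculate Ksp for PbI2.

PbI2(s) ⇌ Pb^2+ + 2 I^-
Stoichiometry gives [Pb^2+] = (1/2)[I^-] = 1.365 × 10^-3 M.
Ksp = [Pb^2+][I^-]^2
Ksp = 1.365 × 10^-3 × (2.73 × 10^-3)^2 = 1.02 × 10^-8

Ksp = 1.02 x 10^-8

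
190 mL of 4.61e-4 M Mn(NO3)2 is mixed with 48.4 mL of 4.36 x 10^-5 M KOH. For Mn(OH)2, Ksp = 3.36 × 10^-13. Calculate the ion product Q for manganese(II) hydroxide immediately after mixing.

Q = 2.88 x 10^-14

Total volume = 190 + 48.4 = 238.4 mL.
[Mn^2+] = 4.61 x 10^-4 × (190/238.4) = 3.674 x 10^-4 M
[OH^-] = 4.36 × 10^-5 × (48.4/238.4) = 8.852 × 10^-6 M
Mn(OH)2(s) <=> Mn^2+(aq) + 2 OH^-(aq), so Q = [Mn^2+][OH^-]^2
Q = (3.674 × 10^-4)(8.852 × 10^-6)^2 = 2.88 × 10^-14
Q < Ksp, so no precipitate of Mn(OH)2 forms.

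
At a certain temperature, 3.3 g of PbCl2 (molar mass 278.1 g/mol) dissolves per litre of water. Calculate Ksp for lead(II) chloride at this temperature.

Molar solubility s = (3.3 g/L) / (278.1 g/mol) = 1.19 × 10^-2 M.
PbCl2(s) ⇌ Pb^2+ + 2 Cl^-
With molar solubility s: [Pb^2+] = s, [Cl^-] = 2s.
Ksp = [Pb^2+][Cl^-]^2
Substituting: Ksp = s(2s)^2 = 4s^3
With s = 1.19 × 10^-2: Ksp = 6.7 x 10^-6

6.7 x 10^-6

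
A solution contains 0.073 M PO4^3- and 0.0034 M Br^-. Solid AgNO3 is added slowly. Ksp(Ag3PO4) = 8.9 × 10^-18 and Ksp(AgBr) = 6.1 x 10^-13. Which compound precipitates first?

AgBr

Precipitation of each salt starts when its ion product equals its Ksp.
For Ag3PO4: 8.9 × 10^-18 = 0.073 × [Ag^+]^3  ⇒  [Ag^+] = 5.0 × 10^-6 M.
For AgBr: 6.1 x 10^-13 = 0.0034 × [Ag^+]  ⇒  [Ag^+] = 1.8 × 10^-10 M.
The salt with the lower threshold [Ag^+] precipitates first: AgBr.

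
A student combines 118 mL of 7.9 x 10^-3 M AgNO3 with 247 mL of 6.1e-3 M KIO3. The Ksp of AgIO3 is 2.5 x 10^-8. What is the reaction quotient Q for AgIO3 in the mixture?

Q ≈ 1.1e-5

Total volume = 118 + 247 = 365 mL.
[Ag^+] = 7.9 x 10^-3 × (118/365) = 2.55 × 10^-3 M
[IO3^-] = 6.1 × 10^-3 × (247/365) = 4.13 × 10^-3 M
AgIO3(s) ⇌ Ag^+ + IO3^-, so Q = [Ag^+][IO3^-]
Q = (2.55 × 10^-3)(4.13 x 10^-3) = 1.1 × 10^-5
Q > Ksp, so AgIO3 will precipitate.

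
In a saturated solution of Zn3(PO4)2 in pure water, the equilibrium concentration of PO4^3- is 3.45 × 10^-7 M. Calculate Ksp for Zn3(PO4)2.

1.65e-32

Zn3(PO4)2(s) ⇌ 3 Zn^2+ + 2 PO4^3-
Stoichiometry gives [Zn^2+] = (3/2)[PO4^3-] = 5.175 × 10^-7 M.
Ksp = [Zn^2+]^3[PO4^3-]^2
Ksp = (5.175 x 10^-7)^3 × (3.45 × 10^-7)^2 = 1.65 × 10^-32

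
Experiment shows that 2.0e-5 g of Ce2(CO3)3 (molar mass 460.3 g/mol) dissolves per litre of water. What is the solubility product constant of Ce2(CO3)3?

Ksp ≈ 1.7 x 10^-35

Molar solubility s = (2.0 × 10^-5 g/L) / (460.3 g/mol) = 4.34 × 10^-8 M.
Ce2(CO3)3(s) ⇌ 2 Ce^3+ + 3 CO3^2-
Let s = molar solubility. Then [Ce^3+] = 2s and [CO3^2-] = 3s.
Ksp = [Ce^3+]^2[CO3^2-]^3
So Ksp = (2s)^2 × (3s)^3 = 108s^5
Ksp = 108 × (4.34 x 10^-8)^5 = 1.7 x 10^-35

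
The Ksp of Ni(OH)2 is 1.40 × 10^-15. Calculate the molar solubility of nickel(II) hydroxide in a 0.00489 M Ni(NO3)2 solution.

Ni(OH)2(s) ⇌ Ni^2+(aq) + 2 OH^-(aq)
Ksp = [Ni^2+][OH^-]^2
Let s be the molar solubility in this solution. [Ni^2+] = 0.00489 + s ≈ 0.00489, [OH^-] = 2s (Ksp is small, so little additional dissolves).
Ksp ≈ 0.00489 × (2s)^2
s = 2.68 × 10^-7 M
Check: s = 2.7 × 10^-7 ≪ 0.00489, so the approximation is valid.

2.68e-7 M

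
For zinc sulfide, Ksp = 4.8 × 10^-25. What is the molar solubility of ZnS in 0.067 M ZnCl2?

ZnS(s) ⇌ Zn^2+(aq) + S^2-(aq)
Ksp = [Zn^2+][S^2-]
Let s = moles of ZnS that dissolve per litre. [Zn^2+] = 0.067 + s ≈ 0.067, [S^2-] = s (common-ion effect: Zn^2+ is already 0.067 M).
Ksp ≈ 0.067 × s
s = 7.2 x 10^-24 M
Check: s = 7.2 × 10^-24 ≪ 0.067, so the approximation is valid.

7.2e-24 M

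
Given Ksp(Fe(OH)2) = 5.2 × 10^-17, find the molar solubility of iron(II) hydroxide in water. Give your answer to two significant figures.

s ≈ 2.4 × 10^-6 M

Fe(OH)2(s) ⇌ Fe^2+ + 2 OH^-
Ksp = [Fe^2+][OH^-]^2
If s mol/L of Fe(OH)2 dissolves, [Fe^2+] = s and [OH^-] = 2s.
Substituting: Ksp = s(2s)^2 = 4s^3
s^3 = 5.2 × 10^-17 / 4, so s = 2.4 × 10^-6 M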